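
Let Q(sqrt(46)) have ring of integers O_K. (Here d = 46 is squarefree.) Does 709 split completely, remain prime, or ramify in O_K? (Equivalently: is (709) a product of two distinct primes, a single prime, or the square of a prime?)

splits completely

d = 46 ≡ 2 (mod 4), so O_K = ℤ[√46] and disc(K) = 4d = 184.
709 ∤ 184, so 709 is unramified.
Euler's criterion: 46^354 mod 709 = 1. Thus (46|709) = 1.
Legendre symbol 1 ⇒ 709 is split.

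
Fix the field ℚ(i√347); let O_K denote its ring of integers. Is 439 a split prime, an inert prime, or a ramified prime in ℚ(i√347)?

Since -347 ≡ 1 mod 4, the ring of integers is ℤ[(1+√-347)/2] with discriminant -347.
439 ∤ -347, so 439 is unramified.
Compute (-347/439) via Euler: 92^((439-1)/2) mod 439 = 438, so (-347/439) = -1.
(-347/439) = -1, so 439 is inert.

remains prime (inert)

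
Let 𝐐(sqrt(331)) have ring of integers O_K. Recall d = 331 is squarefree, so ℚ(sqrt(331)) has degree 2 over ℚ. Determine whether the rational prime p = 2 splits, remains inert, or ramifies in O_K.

331 mod 4 = 3, hence disc K = 4·331 = 1324 and O_K = ℤ[√331].
disc(K) = 1324 = 2·662, so p = 2 is ramified.

ramifies in O_K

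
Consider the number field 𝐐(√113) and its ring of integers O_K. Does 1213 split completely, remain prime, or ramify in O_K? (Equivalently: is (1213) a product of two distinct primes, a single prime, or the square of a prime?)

Since 113 ≡ 1 mod 4, the ring of integers is ℤ[(1+√113)/2] with discriminant 113.
disc(K) = 113 is not divisible by 1213; 1213 is unramified.
(113/1213) = 113^606 mod 1213 = 1, giving Legendre symbol 1.
d is a quadratic residue mod p, hence 1213 splits in O_K.

1213 splits in O_K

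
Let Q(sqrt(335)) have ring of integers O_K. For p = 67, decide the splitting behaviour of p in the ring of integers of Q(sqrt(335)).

335 mod 4 = 3, hence disc K = 4·335 = 1340 and O_K = ℤ[√335].
disc(K) = 1340 = 67·20, so p = 67 is ramified.

ramified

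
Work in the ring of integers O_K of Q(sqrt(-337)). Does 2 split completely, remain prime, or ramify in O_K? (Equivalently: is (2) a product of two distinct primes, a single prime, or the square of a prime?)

d = -337 ≡ 3 (mod 4), so O_K = ℤ[√-337] and disc(K) = 4d = -1348.
2 divides disc(K) = -1348, so 2 ramifies.

p ramifies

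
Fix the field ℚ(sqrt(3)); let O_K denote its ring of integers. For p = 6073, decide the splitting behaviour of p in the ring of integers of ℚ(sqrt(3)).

3 mod 4 = 3, hence disc K = 4·3 = 12 and O_K = ℤ[√3].
Since gcd(6073, 12) = 1 the prime 6073 does not ramify.
Legendre symbol by Euler's criterion: (3/6073) ≡ 3^3036 ≡ 1 (mod 6073), i.e. (3/6073) = 1.
(3/6073) = 1, so 6073 splits.

split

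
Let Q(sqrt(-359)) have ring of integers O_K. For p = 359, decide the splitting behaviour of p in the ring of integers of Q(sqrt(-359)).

-359 mod 4 = 1, hence disc K = -359 and O_K = ℤ[(1+√-359)/2].
359 divides disc(K) = -359, so 359 ramifies.

ramified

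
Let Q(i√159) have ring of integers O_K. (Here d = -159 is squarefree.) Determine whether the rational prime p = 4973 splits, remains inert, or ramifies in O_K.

inert — (4973) stays prime in O_K

d = -159 ≡ 1 (mod 4), so O_K = ℤ[(1+√-159)/2] and disc(K) = d = -159.
4973 ∤ -159, so 4973 is unramified.
Euler's criterion: (-159)^2486 mod 4973 = 4972. Thus (-159|4973) = -1.
(-159/4973) = -1, so 4973 is inert.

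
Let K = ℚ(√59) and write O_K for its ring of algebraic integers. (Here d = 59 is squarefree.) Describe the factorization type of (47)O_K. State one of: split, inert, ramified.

splits completely

59 mod 4 = 3, hence disc K = 4·59 = 236 and O_K = ℤ[√59].
disc(K) = 236 is not divisible by 47; 47 is unramified.
Euler's criterion: 59^23 mod 47 = 1. Thus (59|47) = 1.
d is a quadratic residue mod p, hence 47 splits in O_K.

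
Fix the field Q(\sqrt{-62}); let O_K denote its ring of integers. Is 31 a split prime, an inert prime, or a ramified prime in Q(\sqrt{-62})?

-62 mod 4 = 2, hence disc K = 4·(-62) = -248 and O_K = ℤ[√-62].
Ramification test: 31 | -248. The prime 31 ramifies in K.

p ramifies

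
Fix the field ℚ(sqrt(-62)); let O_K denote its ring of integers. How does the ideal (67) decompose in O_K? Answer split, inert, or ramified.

inert

d = -62 ≡ 2 (mod 4), so O_K = ℤ[√-62] and disc(K) = 4d = -248.
67 ∤ -248, so 67 is unramified.
Euler's criterion: (-62)^33 mod 67 = 66. Thus (-62|67) = -1.
d is a non-residue mod p, hence 67 remains inert in O_K.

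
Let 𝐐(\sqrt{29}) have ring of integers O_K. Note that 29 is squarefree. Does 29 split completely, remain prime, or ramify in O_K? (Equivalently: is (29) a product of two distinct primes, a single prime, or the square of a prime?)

ramifies in O_K

Since 29 ≡ 1 mod 4, the ring of integers is ℤ[(1+√29)/2] with discriminant 29.
29 divides disc(K) = 29, so 29 ramifies.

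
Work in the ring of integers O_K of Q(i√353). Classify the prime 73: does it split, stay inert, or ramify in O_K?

split — (73) = 𝔭₁𝔭₂ with 𝔭₁ ≠ 𝔭₂

Since -353 ≢ 1 mod 4, the ring of integers is ℤ[√-353] with discriminant 4·(-353) = -1412.
disc(K) = -1412 is not divisible by 73; 73 is unramified.
Compute (-353/73) via Euler: 12^((73-1)/2) mod 73 = 1, so (-353/73) = 1.
(-353/73) = 1, so 73 splits.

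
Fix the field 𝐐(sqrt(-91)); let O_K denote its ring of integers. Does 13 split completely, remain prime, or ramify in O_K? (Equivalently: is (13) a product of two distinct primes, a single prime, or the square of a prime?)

13 is ramified

Since -91 ≡ 1 mod 4, the ring of integers is ℤ[(1+√-91)/2] with discriminant -91.
Ramification test: 13 | -91. The prime 13 ramifies in K.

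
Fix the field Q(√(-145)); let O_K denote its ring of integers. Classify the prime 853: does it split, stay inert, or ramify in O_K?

Since -145 ≢ 1 mod 4, the ring of integers is ℤ[√-145] with discriminant 4·(-145) = -580.
disc(K) = -580 is not divisible by 853; 853 is unramified.
(-145/853) = 708^426 mod 853 = 1, giving Legendre symbol 1.
Legendre symbol 1 ⇒ 853 is split.

p splits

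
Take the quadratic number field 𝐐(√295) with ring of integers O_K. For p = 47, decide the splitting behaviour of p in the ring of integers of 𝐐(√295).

47 remains inert

Since 295 ≢ 1 mod 4, the ring of integers is ℤ[√295] with discriminant 4·295 = 1180.
disc(K) = 1180 is not divisible by 47; 47 is unramified.
Compute (295/47) via Euler: 13^((47-1)/2) mod 47 = 46, so (295/47) = -1.
d is a non-residue mod p, hence 47 remains inert in O_K.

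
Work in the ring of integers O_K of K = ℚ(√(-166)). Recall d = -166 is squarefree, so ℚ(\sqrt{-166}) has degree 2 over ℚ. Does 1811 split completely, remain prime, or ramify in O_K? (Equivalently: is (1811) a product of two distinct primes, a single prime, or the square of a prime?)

d = -166 ≡ 2 (mod 4), so O_K = ℤ[√-166] and disc(K) = 4d = -664.
1811 ∤ -664, so 1811 is unramified.
Legendre symbol by Euler's criterion: (-166/1811) ≡ (-166)^905 ≡ 1810 (mod 1811), i.e. (-166/1811) = -1.
d is a non-residue mod p, hence 1811 remains inert in O_K.

inert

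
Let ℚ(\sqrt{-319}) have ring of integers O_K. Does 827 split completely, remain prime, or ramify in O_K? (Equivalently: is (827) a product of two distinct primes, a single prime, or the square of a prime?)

split

-319 mod 4 = 1, hence disc K = -319 and O_K = ℤ[(1+√-319)/2].
disc(K) = -319 is not divisible by 827; 827 is unramified.
Compute (-319/827) via Euler: 508^((827-1)/2) mod 827 = 1, so (-319/827) = 1.
Legendre symbol 1 ⇒ 827 is split.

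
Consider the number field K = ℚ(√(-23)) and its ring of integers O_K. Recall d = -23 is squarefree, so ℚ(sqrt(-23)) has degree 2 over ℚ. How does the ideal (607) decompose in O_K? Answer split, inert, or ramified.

-23 mod 4 = 1, hence disc K = -23 and O_K = ℤ[(1+√-23)/2].
Since gcd(607, -23) = 1 the prime 607 does not ramify.
Euler's criterion: (-23)^303 mod 607 = 1. Thus (-23|607) = 1.
Legendre symbol 1 ⇒ 607 is split.

splits completely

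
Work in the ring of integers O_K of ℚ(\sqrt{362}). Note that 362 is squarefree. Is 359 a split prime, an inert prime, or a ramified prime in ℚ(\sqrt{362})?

p splits

Since 362 ≢ 1 mod 4, the ring of integers is ℤ[√362] with discriminant 4·362 = 1448.
Since gcd(359, 1448) = 1 the prime 359 does not ramify.
Compute (362/359) via Euler: 3^((359-1)/2) mod 359 = 1, so (362/359) = 1.
Legendre symbol 1 ⇒ 359 is split.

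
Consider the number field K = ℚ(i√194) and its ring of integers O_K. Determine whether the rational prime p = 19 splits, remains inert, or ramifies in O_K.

p is inert

-194 mod 4 = 2, hence disc K = 4·(-194) = -776 and O_K = ℤ[√-194].
Since gcd(19, -776) = 1 the prime 19 does not ramify.
Euler's criterion: (-194)^9 mod 19 = 18. Thus (-194|19) = -1.
(-194/19) = -1, so 19 is inert.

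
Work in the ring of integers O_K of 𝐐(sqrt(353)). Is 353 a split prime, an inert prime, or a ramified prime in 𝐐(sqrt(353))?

d = 353 ≡ 1 (mod 4), so O_K = ℤ[(1+√353)/2] and disc(K) = d = 353.
disc(K) = 353 = 353·1, so p = 353 is ramified.

353 is ramified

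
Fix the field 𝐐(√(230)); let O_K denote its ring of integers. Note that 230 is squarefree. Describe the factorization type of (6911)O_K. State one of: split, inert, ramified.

d = 230 ≡ 2 (mod 4), so O_K = ℤ[√230] and disc(K) = 4d = 920.
Since gcd(6911, 920) = 1 the prime 6911 does not ramify.
Legendre symbol by Euler's criterion: (230/6911) ≡ 230^3455 ≡ 1 (mod 6911), i.e. (230/6911) = 1.
Legendre symbol 1 ⇒ 6911 is split.

split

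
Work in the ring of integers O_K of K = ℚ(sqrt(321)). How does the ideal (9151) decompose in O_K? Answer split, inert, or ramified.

321 mod 4 = 1, hence disc K = 321 and O_K = ℤ[(1+√321)/2].
9151 ∤ 321, so 9151 is unramified.
Compute (321/9151) via Euler: 321^((9151-1)/2) mod 9151 = 1, so (321/9151) = 1.
Legendre symbol 1 ⇒ 9151 is split.

split — (9151) = 𝔭₁𝔭₂ with 𝔭₁ ≠ 𝔭₂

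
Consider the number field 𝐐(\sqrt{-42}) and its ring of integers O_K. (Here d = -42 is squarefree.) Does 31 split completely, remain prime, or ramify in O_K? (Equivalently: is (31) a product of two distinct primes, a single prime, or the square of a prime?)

31 splits in O_K

d = -42 ≡ 2 (mod 4), so O_K = ℤ[√-42] and disc(K) = 4d = -168.
31 ∤ -168, so 31 is unramified.
Legendre symbol by Euler's criterion: (-42/31) ≡ (-42)^15 ≡ 1 (mod 31), i.e. (-42/31) = 1.
Legendre symbol 1 ⇒ 31 is split.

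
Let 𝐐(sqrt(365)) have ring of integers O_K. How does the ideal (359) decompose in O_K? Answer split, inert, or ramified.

365 mod 4 = 1, hence disc K = 365 and O_K = ℤ[(1+√365)/2].
Since gcd(359, 365) = 1 the prime 359 does not ramify.
Euler's criterion: 365^179 mod 359 = 1. Thus (365|359) = 1.
(365/359) = 1, so 359 splits.

split — (359) = 𝔭₁𝔭₂ with 𝔭₁ ≠ 𝔭₂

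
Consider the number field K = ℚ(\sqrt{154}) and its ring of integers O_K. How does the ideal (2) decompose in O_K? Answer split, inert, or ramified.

2 is ramified

Since 154 ≢ 1 mod 4, the ring of integers is ℤ[√154] with discriminant 4·154 = 616.
disc(K) = 616 = 2·308, so p = 2 is ramified.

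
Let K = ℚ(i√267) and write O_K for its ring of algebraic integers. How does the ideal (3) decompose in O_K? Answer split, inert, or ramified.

3 is ramified

-267 mod 4 = 1, hence disc K = -267 and O_K = ℤ[(1+√-267)/2].
disc(K) = -267 = 3·(-89), so p = 3 is ramified.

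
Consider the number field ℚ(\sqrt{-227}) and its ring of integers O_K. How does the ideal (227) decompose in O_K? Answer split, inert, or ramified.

-227 mod 4 = 1, hence disc K = -227 and O_K = ℤ[(1+√-227)/2].
Ramification test: 227 | -227. The prime 227 ramifies in K.

ramified — (227) = 𝔭²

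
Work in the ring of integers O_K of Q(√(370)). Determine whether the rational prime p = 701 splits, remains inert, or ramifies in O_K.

370 mod 4 = 2, hence disc K = 4·370 = 1480 and O_K = ℤ[√370].
disc(K) = 1480 is not divisible by 701; 701 is unramified.
Compute (370/701) via Euler: 370^((701-1)/2) mod 701 = 1, so (370/701) = 1.
d is a quadratic residue mod p, hence 701 splits in O_K.

split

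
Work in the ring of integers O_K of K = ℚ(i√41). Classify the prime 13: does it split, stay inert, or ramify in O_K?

inert — (13) stays prime in O_K

-41 mod 4 = 3, hence disc K = 4·(-41) = -164 and O_K = ℤ[√-41].
13 ∤ -164, so 13 is unramified.
Legendre symbol by Euler's criterion: (-41/13) ≡ (-41)^6 ≡ 12 (mod 13), i.e. (-41/13) = -1.
d is a non-residue mod p, hence 13 remains inert in O_K.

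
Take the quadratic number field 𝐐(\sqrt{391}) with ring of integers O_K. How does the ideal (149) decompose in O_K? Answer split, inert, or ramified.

Since 391 ≢ 1 mod 4, the ring of integers is ℤ[√391] with discriminant 4·391 = 1564.
Since gcd(149, 1564) = 1 the prime 149 does not ramify.
Compute (391/149) via Euler: 93^((149-1)/2) mod 149 = 148, so (391/149) = -1.
Legendre symbol -1 ⇒ 149 is inert.

p is inert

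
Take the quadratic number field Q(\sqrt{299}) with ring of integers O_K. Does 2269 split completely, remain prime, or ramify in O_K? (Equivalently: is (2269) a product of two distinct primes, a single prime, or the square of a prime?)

d = 299 ≡ 3 (mod 4), so O_K = ℤ[√299] and disc(K) = 4d = 1196.
Since gcd(2269, 1196) = 1 the prime 2269 does not ramify.
Legendre symbol by Euler's criterion: (299/2269) ≡ 299^1134 ≡ 1 (mod 2269), i.e. (299/2269) = 1.
d is a quadratic residue mod p, hence 2269 splits in O_K.

split — (2269) = 𝔭₁𝔭₂ with 𝔭₁ ≠ 𝔭₂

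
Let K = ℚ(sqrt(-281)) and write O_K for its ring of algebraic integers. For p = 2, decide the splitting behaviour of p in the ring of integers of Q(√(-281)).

Since -281 ≢ 1 mod 4, the ring of integers is ℤ[√-281] with discriminant 4·(-281) = -1124.
2 divides disc(K) = -1124, so 2 ramifies.

ramified — (2) = 𝔭²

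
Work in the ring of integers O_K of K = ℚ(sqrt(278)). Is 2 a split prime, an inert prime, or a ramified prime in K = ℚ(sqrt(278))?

ramifies in O_K

d = 278 ≡ 2 (mod 4), so O_K = ℤ[√278] and disc(K) = 4d = 1112.
disc(K) = 1112 = 2·556, so p = 2 is ramified.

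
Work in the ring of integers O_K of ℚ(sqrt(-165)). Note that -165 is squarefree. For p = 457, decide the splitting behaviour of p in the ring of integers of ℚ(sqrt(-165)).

p splits

d = -165 ≡ 3 (mod 4), so O_K = ℤ[√-165] and disc(K) = 4d = -660.
Since gcd(457, -660) = 1 the prime 457 does not ramify.
Legendre symbol by Euler's criterion: (-165/457) ≡ (-165)^228 ≡ 1 (mod 457), i.e. (-165/457) = 1.
d is a quadratic residue mod p, hence 457 splits in O_K.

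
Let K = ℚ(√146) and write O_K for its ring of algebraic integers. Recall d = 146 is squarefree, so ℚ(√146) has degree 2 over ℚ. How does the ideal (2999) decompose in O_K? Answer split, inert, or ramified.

146 mod 4 = 2, hence disc K = 4·146 = 584 and O_K = ℤ[√146].
2999 ∤ 584, so 2999 is unramified.
Euler's criterion: 146^1499 mod 2999 = 1. Thus (146|2999) = 1.
Legendre symbol 1 ⇒ 2999 is split.

split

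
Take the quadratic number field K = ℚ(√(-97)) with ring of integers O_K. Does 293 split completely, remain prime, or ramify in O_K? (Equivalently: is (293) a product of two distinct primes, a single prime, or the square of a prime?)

d = -97 ≡ 3 (mod 4), so O_K = ℤ[√-97] and disc(K) = 4d = -388.
293 ∤ -388, so 293 is unramified.
Legendre symbol by Euler's criterion: (-97/293) ≡ (-97)^146 ≡ 1 (mod 293), i.e. (-97/293) = 1.
Legendre symbol 1 ⇒ 293 is split.

293 splits in O_K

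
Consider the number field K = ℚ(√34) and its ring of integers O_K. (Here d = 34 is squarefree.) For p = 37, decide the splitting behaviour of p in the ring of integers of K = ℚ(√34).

Since 34 ≢ 1 mod 4, the ring of integers is ℤ[√34] with discriminant 4·34 = 136.
disc(K) = 136 is not divisible by 37; 37 is unramified.
Euler's criterion: 34^18 mod 37 = 1. Thus (34|37) = 1.
Legendre symbol 1 ⇒ 37 is split.

p splits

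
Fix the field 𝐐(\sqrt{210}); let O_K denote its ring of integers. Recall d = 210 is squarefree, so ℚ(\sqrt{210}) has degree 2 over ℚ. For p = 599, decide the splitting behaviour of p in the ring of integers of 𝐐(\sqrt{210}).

d = 210 ≡ 2 (mod 4), so O_K = ℤ[√210] and disc(K) = 4d = 840.
disc(K) = 840 is not divisible by 599; 599 is unramified.
Legendre symbol by Euler's criterion: (210/599) ≡ 210^299 ≡ 598 (mod 599), i.e. (210/599) = -1.
(210/599) = -1, so 599 is inert.

599 remains inert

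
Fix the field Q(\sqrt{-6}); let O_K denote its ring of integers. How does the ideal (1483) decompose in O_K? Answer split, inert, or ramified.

d = -6 ≡ 2 (mod 4), so O_K = ℤ[√-6] and disc(K) = 4d = -24.
1483 ∤ -24, so 1483 is unramified.
Legendre symbol by Euler's criterion: (-6/1483) ≡ (-6)^741 ≡ 1482 (mod 1483), i.e. (-6/1483) = -1.
(-6/1483) = -1, so 1483 is inert.

p is inert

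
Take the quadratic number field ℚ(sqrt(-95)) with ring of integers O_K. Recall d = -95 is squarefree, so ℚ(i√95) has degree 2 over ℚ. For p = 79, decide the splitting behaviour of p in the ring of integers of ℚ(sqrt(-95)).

d = -95 ≡ 1 (mod 4), so O_K = ℤ[(1+√-95)/2] and disc(K) = d = -95.
Since gcd(79, -95) = 1 the prime 79 does not ramify.
Legendre symbol by Euler's criterion: (-95/79) ≡ (-95)^39 ≡ 78 (mod 79), i.e. (-95/79) = -1.
d is a non-residue mod p, hence 79 remains inert in O_K.

remains prime (inert)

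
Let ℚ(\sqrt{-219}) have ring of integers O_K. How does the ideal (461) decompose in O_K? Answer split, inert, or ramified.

-219 mod 4 = 1, hence disc K = -219 and O_K = ℤ[(1+√-219)/2].
461 ∤ -219, so 461 is unramified.
(-219/461) = 242^230 mod 461 = 460, giving Legendre symbol -1.
(-219/461) = -1, so 461 is inert.

p is inert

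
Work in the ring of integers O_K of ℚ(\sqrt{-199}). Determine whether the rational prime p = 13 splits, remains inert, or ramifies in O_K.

d = -199 ≡ 1 (mod 4), so O_K = ℤ[(1+√-199)/2] and disc(K) = d = -199.
Since gcd(13, -199) = 1 the prime 13 does not ramify.
Compute (-199/13) via Euler: 9^((13-1)/2) mod 13 = 1, so (-199/13) = 1.
d is a quadratic residue mod p, hence 13 splits in O_K.

split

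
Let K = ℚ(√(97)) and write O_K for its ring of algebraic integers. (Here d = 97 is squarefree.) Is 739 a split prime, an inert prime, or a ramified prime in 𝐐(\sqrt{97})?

inert

Since 97 ≡ 1 mod 4, the ring of integers is ℤ[(1+√97)/2] with discriminant 97.
739 ∤ 97, so 739 is unramified.
Euler's criterion: 97^369 mod 739 = 738. Thus (97|739) = -1.
Legendre symbol -1 ⇒ 739 is inert.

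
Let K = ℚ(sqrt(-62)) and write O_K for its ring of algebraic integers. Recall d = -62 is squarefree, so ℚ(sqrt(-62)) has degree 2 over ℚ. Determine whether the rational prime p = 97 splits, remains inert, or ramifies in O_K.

-62 mod 4 = 2, hence disc K = 4·(-62) = -248 and O_K = ℤ[√-62].
disc(K) = -248 is not divisible by 97; 97 is unramified.
Legendre symbol by Euler's criterion: (-62/97) ≡ (-62)^48 ≡ 1 (mod 97), i.e. (-62/97) = 1.
d is a quadratic residue mod p, hence 97 splits in O_K.

p splits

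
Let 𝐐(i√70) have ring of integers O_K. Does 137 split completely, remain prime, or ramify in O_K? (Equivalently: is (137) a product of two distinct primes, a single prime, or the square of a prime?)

d = -70 ≡ 2 (mod 4), so O_K = ℤ[√-70] and disc(K) = 4d = -280.
137 ∤ -280, so 137 is unramified.
Compute (-70/137) via Euler: 67^((137-1)/2) mod 137 = 136, so (-70/137) = -1.
(-70/137) = -1, so 137 is inert.

inert — (137) stays prime in O_K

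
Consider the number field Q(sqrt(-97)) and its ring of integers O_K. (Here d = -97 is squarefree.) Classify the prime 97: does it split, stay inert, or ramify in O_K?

ramifies in O_K

d = -97 ≡ 3 (mod 4), so O_K = ℤ[√-97] and disc(K) = 4d = -388.
disc(K) = -388 = 97·(-4), so p = 97 is ramified.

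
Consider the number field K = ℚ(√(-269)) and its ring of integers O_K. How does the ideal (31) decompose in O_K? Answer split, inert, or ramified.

-269 mod 4 = 3, hence disc K = 4·(-269) = -1076 and O_K = ℤ[√-269].
31 ∤ -1076, so 31 is unramified.
(-269/31) = 10^15 mod 31 = 1, giving Legendre symbol 1.
(-269/31) = 1, so 31 splits.

splits completely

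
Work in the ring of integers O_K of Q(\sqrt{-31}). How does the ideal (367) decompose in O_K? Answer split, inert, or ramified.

367 remains inert

-31 mod 4 = 1, hence disc K = -31 and O_K = ℤ[(1+√-31)/2].
Since gcd(367, -31) = 1 the prime 367 does not ramify.
(-31/367) = 336^183 mod 367 = 366, giving Legendre symbol -1.
Legendre symbol -1 ⇒ 367 is inert.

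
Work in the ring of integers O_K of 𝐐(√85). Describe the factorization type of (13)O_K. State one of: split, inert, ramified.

85 mod 4 = 1, hence disc K = 85 and O_K = ℤ[(1+√85)/2].
Since gcd(13, 85) = 1 the prime 13 does not ramify.
Compute (85/13) via Euler: 7^((13-1)/2) mod 13 = 12, so (85/13) = -1.
d is a non-residue mod p, hence 13 remains inert in O_K.

remains prime (inert)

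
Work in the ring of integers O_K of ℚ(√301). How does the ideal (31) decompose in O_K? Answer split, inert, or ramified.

p is inert

Since 301 ≡ 1 mod 4, the ring of integers is ℤ[(1+√301)/2] with discriminant 301.
31 ∤ 301, so 31 is unramified.
Euler's criterion: 301^15 mod 31 = 30. Thus (301|31) = -1.
Legendre symbol -1 ⇒ 31 is inert.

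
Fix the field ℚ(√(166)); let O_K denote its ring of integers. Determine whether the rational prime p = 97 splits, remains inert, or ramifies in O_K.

Since 166 ≢ 1 mod 4, the ring of integers is ℤ[√166] with discriminant 4·166 = 664.
Since gcd(97, 664) = 1 the prime 97 does not ramify.
(166/97) = 69^48 mod 97 = 96, giving Legendre symbol -1.
d is a non-residue mod p, hence 97 remains inert in O_K.

remains prime (inert)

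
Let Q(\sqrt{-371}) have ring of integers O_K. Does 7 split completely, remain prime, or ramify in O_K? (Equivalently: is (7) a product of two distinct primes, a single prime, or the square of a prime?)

ramified — (7) = 𝔭²

-371 mod 4 = 1, hence disc K = -371 and O_K = ℤ[(1+√-371)/2].
Ramification test: 7 | -371. The prime 7 ramifies in K.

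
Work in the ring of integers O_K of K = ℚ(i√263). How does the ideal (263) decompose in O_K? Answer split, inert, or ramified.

p ramifies

d = -263 ≡ 1 (mod 4), so O_K = ℤ[(1+√-263)/2] and disc(K) = d = -263.
disc(K) = -263 = 263·(-1), so p = 263 is ramified.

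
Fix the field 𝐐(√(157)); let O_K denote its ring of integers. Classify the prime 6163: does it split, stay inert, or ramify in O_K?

Since 157 ≡ 1 mod 4, the ring of integers is ℤ[(1+√157)/2] with discriminant 157.
6163 ∤ 157, so 6163 is unramified.
Compute (157/6163) via Euler: 157^((6163-1)/2) mod 6163 = 1, so (157/6163) = 1.
(157/6163) = 1, so 6163 splits.

p splits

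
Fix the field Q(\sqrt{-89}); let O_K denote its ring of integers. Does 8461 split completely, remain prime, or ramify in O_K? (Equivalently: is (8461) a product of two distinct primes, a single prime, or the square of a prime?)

Since -89 ≢ 1 mod 4, the ring of integers is ℤ[√-89] with discriminant 4·(-89) = -356.
disc(K) = -356 is not divisible by 8461; 8461 is unramified.
(-89/8461) = 8372^4230 mod 8461 = 8460, giving Legendre symbol -1.
Legendre symbol -1 ⇒ 8461 is inert.

remains prime (inert)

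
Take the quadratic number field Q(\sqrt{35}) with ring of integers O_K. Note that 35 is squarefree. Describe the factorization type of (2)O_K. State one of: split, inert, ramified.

2 is ramified

d = 35 ≡ 3 (mod 4), so O_K = ℤ[√35] and disc(K) = 4d = 140.
Ramification test: 2 | 140. The prime 2 ramifies in K.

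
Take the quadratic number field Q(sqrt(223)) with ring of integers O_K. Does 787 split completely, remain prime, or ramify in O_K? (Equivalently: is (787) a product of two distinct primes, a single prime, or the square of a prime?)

Since 223 ≢ 1 mod 4, the ring of integers is ℤ[√223] with discriminant 4·223 = 892.
Since gcd(787, 892) = 1 the prime 787 does not ramify.
Legendre symbol by Euler's criterion: (223/787) ≡ 223^393 ≡ 1 (mod 787), i.e. (223/787) = 1.
Legendre symbol 1 ⇒ 787 is split.

split — (787) = 𝔭₁𝔭₂ with 𝔭₁ ≠ 𝔭₂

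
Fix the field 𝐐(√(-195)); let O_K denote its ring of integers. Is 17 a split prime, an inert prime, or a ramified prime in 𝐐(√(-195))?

split

-195 mod 4 = 1, hence disc K = -195 and O_K = ℤ[(1+√-195)/2].
disc(K) = -195 is not divisible by 17; 17 is unramified.
Compute (-195/17) via Euler: 9^((17-1)/2) mod 17 = 1, so (-195/17) = 1.
Legendre symbol 1 ⇒ 17 is split.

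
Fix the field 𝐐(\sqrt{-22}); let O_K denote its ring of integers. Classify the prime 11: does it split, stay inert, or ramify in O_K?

Since -22 ≢ 1 mod 4, the ring of integers is ℤ[√-22] with discriminant 4·(-22) = -88.
Ramification test: 11 | -88. The prime 11 ramifies in K.

11 is ramified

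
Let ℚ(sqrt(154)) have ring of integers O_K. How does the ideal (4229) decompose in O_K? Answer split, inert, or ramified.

d = 154 ≡ 2 (mod 4), so O_K = ℤ[√154] and disc(K) = 4d = 616.
Since gcd(4229, 616) = 1 the prime 4229 does not ramify.
Euler's criterion: 154^2114 mod 4229 = 4228. Thus (154|4229) = -1.
d is a non-residue mod p, hence 4229 remains inert in O_K.

p is inert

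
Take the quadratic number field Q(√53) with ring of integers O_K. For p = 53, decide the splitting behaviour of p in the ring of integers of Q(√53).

d = 53 ≡ 1 (mod 4), so O_K = ℤ[(1+√53)/2] and disc(K) = d = 53.
disc(K) = 53 = 53·1, so p = 53 is ramified.

p ramifies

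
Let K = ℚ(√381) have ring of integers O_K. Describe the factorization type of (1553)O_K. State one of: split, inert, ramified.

p splits

381 mod 4 = 1, hence disc K = 381 and O_K = ℤ[(1+√381)/2].
1553 ∤ 381, so 1553 is unramified.
Euler's criterion: 381^776 mod 1553 = 1. Thus (381|1553) = 1.
d is a quadratic residue mod p, hence 1553 splits in O_K.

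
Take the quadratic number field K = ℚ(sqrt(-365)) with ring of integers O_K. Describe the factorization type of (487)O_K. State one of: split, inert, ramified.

p splits

-365 mod 4 = 3, hence disc K = 4·(-365) = -1460 and O_K = ℤ[√-365].
487 ∤ -1460, so 487 is unramified.
(-365/487) = 122^243 mod 487 = 1, giving Legendre symbol 1.
(-365/487) = 1, so 487 splits.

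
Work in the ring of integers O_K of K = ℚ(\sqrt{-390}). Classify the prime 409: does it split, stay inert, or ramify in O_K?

-390 mod 4 = 2, hence disc K = 4·(-390) = -1560 and O_K = ℤ[√-390].
Since gcd(409, -1560) = 1 the prime 409 does not ramify.
Legendre symbol by Euler's criterion: (-390/409) ≡ (-390)^204 ≡ 408 (mod 409), i.e. (-390/409) = -1.
d is a non-residue mod p, hence 409 remains inert in O_K.

409 remains inert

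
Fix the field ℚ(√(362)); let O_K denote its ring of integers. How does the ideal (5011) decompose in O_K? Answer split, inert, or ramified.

Since 362 ≢ 1 mod 4, the ring of integers is ℤ[√362] with discriminant 4·362 = 1448.
disc(K) = 1448 is not divisible by 5011; 5011 is unramified.
Euler's criterion: 362^2505 mod 5011 = 1. Thus (362|5011) = 1.
d is a quadratic residue mod p, hence 5011 splits in O_K.

splits completely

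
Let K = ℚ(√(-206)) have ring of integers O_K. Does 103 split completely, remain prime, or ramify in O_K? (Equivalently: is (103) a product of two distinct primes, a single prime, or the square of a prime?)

Since -206 ≢ 1 mod 4, the ring of integers is ℤ[√-206] with discriminant 4·(-206) = -824.
disc(K) = -824 = 103·(-8), so p = 103 is ramified.

ramifies in O_K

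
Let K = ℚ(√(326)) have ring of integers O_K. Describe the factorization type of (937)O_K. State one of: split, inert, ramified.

326 mod 4 = 2, hence disc K = 4·326 = 1304 and O_K = ℤ[√326].
Since gcd(937, 1304) = 1 the prime 937 does not ramify.
Euler's criterion: 326^468 mod 937 = 936. Thus (326|937) = -1.
(326/937) = -1, so 937 is inert.

inert — (937) stays prime in O_K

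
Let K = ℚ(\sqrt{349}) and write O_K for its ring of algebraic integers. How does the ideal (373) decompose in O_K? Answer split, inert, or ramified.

349 mod 4 = 1, hence disc K = 349 and O_K = ℤ[(1+√349)/2].
Since gcd(373, 349) = 1 the prime 373 does not ramify.
(349/373) = 349^186 mod 373 = 372, giving Legendre symbol -1.
d is a non-residue mod p, hence 373 remains inert in O_K.

inert — (373) stays prime in O_K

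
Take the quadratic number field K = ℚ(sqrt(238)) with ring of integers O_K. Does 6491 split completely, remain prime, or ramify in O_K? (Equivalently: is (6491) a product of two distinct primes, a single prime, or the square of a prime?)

inert

Since 238 ≢ 1 mod 4, the ring of integers is ℤ[√238] with discriminant 4·238 = 952.
Since gcd(6491, 952) = 1 the prime 6491 does not ramify.
(238/6491) = 238^3245 mod 6491 = 6490, giving Legendre symbol -1.
d is a non-residue mod p, hence 6491 remains inert in O_K.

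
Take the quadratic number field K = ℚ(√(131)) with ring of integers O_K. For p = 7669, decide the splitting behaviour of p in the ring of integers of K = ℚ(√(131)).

d = 131 ≡ 3 (mod 4), so O_K = ℤ[√131] and disc(K) = 4d = 524.
Since gcd(7669, 524) = 1 the prime 7669 does not ramify.
Euler's criterion: 131^3834 mod 7669 = 7668. Thus (131|7669) = -1.
d is a non-residue mod p, hence 7669 remains inert in O_K.

p is inert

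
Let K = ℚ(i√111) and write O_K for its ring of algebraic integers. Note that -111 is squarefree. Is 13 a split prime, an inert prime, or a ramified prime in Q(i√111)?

Since -111 ≡ 1 mod 4, the ring of integers is ℤ[(1+√-111)/2] with discriminant -111.
13 ∤ -111, so 13 is unramified.
Euler's criterion: (-111)^6 mod 13 = 12. Thus (-111|13) = -1.
(-111/13) = -1, so 13 is inert.

inert — (13) stays prime in O_K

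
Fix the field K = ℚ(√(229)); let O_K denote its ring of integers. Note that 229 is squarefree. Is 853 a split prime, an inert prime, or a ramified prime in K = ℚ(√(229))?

p is inert

Since 229 ≡ 1 mod 4, the ring of integers is ℤ[(1+√229)/2] with discriminant 229.
disc(K) = 229 is not divisible by 853; 853 is unramified.
(229/853) = 229^426 mod 853 = 852, giving Legendre symbol -1.
d is a non-residue mod p, hence 853 remains inert in O_K.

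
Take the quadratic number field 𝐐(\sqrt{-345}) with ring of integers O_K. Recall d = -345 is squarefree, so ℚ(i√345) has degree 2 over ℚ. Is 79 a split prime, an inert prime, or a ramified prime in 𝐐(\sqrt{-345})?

split — (79) = 𝔭₁𝔭₂ with 𝔭₁ ≠ 𝔭₂

-345 mod 4 = 3, hence disc K = 4·(-345) = -1380 and O_K = ℤ[√-345].
disc(K) = -1380 is not divisible by 79; 79 is unramified.
(-345/79) = 50^39 mod 79 = 1, giving Legendre symbol 1.
Legendre symbol 1 ⇒ 79 is split.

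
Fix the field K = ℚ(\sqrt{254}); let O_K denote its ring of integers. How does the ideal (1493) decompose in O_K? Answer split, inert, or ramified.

Since 254 ≢ 1 mod 4, the ring of integers is ℤ[√254] with discriminant 4·254 = 1016.
1493 ∤ 1016, so 1493 is unramified.
(254/1493) = 254^746 mod 1493 = 1, giving Legendre symbol 1.
Legendre symbol 1 ⇒ 1493 is split.

p splits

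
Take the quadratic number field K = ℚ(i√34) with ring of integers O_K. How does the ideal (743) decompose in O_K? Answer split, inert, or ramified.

Since -34 ≢ 1 mod 4, the ring of integers is ℤ[√-34] with discriminant 4·(-34) = -136.
743 ∤ -136, so 743 is unramified.
(-34/743) = 709^371 mod 743 = 1, giving Legendre symbol 1.
Legendre symbol 1 ⇒ 743 is split.

743 splits in O_K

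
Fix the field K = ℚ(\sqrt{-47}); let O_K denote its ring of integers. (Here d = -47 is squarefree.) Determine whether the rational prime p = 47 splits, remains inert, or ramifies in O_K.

Since -47 ≡ 1 mod 4, the ring of integers is ℤ[(1+√-47)/2] with discriminant -47.
47 divides disc(K) = -47, so 47 ramifies.

ramifies in O_K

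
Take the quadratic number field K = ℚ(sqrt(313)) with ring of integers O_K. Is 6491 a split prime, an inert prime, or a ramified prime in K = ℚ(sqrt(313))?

d = 313 ≡ 1 (mod 4), so O_K = ℤ[(1+√313)/2] and disc(K) = d = 313.
6491 ∤ 313, so 6491 is unramified.
Euler's criterion: 313^3245 mod 6491 = 6490. Thus (313|6491) = -1.
(313/6491) = -1, so 6491 is inert.

p is inert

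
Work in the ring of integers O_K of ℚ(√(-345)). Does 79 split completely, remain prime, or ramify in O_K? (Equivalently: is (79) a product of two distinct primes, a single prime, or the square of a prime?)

d = -345 ≡ 3 (mod 4), so O_K = ℤ[√-345] and disc(K) = 4d = -1380.
Since gcd(79, -1380) = 1 the prime 79 does not ramify.
Legendre symbol by Euler's criterion: (-345/79) ≡ (-345)^39 ≡ 1 (mod 79), i.e. (-345/79) = 1.
d is a quadratic residue mod p, hence 79 splits in O_K.

splits completely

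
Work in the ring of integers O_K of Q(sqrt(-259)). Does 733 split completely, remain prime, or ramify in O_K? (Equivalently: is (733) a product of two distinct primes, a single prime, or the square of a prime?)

p is inert

d = -259 ≡ 1 (mod 4), so O_K = ℤ[(1+√-259)/2] and disc(K) = d = -259.
733 ∤ -259, so 733 is unramified.
(-259/733) = 474^366 mod 733 = 732, giving Legendre symbol -1.
d is a non-residue mod p, hence 733 remains inert in O_K.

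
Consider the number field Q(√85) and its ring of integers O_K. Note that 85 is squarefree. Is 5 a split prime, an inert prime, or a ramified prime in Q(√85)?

ramifies in O_K

d = 85 ≡ 1 (mod 4), so O_K = ℤ[(1+√85)/2] and disc(K) = d = 85.
5 divides disc(K) = 85, so 5 ramifies.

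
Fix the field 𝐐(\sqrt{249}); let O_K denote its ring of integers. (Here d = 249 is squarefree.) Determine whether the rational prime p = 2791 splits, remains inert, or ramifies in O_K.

inert

Since 249 ≡ 1 mod 4, the ring of integers is ℤ[(1+√249)/2] with discriminant 249.
Since gcd(2791, 249) = 1 the prime 2791 does not ramify.
(249/2791) = 249^1395 mod 2791 = 2790, giving Legendre symbol -1.
(249/2791) = -1, so 2791 is inert.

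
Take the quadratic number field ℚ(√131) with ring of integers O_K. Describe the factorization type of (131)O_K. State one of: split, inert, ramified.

131 mod 4 = 3, hence disc K = 4·131 = 524 and O_K = ℤ[√131].
131 divides disc(K) = 524, so 131 ramifies.

ramified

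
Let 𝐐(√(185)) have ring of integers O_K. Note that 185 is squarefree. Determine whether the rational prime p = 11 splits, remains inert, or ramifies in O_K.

d = 185 ≡ 1 (mod 4), so O_K = ℤ[(1+√185)/2] and disc(K) = d = 185.
disc(K) = 185 is not divisible by 11; 11 is unramified.
Euler's criterion: 185^5 mod 11 = 1. Thus (185|11) = 1.
Legendre symbol 1 ⇒ 11 is split.

split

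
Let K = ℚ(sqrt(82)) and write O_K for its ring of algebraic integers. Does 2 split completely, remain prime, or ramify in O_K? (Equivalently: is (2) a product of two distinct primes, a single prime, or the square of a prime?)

p ramifies

Since 82 ≢ 1 mod 4, the ring of integers is ℤ[√82] with discriminant 4·82 = 328.
Ramification test: 2 | 328. The prime 2 ramifies in K.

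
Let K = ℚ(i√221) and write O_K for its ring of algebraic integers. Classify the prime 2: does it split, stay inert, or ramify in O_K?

-221 mod 4 = 3, hence disc K = 4·(-221) = -884 and O_K = ℤ[√-221].
2 divides disc(K) = -884, so 2 ramifies.

ramified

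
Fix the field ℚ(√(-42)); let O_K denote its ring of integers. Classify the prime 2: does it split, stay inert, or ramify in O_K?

Since -42 ≢ 1 mod 4, the ring of integers is ℤ[√-42] with discriminant 4·(-42) = -168.
2 divides disc(K) = -168, so 2 ramifies.

ramifies in O_K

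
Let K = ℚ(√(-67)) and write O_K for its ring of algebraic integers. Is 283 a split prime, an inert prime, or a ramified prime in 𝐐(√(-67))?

d = -67 ≡ 1 (mod 4), so O_K = ℤ[(1+√-67)/2] and disc(K) = d = -67.
Since gcd(283, -67) = 1 the prime 283 does not ramify.
(-67/283) = 216^141 mod 283 = 1, giving Legendre symbol 1.
d is a quadratic residue mod p, hence 283 splits in O_K.

split — (283) = 𝔭₁𝔭₂ with 𝔭₁ ≠ 𝔭₂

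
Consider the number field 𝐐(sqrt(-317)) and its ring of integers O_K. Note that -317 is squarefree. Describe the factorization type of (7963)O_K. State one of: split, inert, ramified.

-317 mod 4 = 3, hence disc K = 4·(-317) = -1268 and O_K = ℤ[√-317].
disc(K) = -1268 is not divisible by 7963; 7963 is unramified.
Legendre symbol by Euler's criterion: (-317/7963) ≡ (-317)^3981 ≡ 7962 (mod 7963), i.e. (-317/7963) = -1.
Legendre symbol -1 ⇒ 7963 is inert.

p is inert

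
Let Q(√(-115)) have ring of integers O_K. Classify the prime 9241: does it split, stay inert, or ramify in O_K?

splits completely

d = -115 ≡ 1 (mod 4), so O_K = ℤ[(1+√-115)/2] and disc(K) = d = -115.
9241 ∤ -115, so 9241 is unramified.
Compute (-115/9241) via Euler: 9126^((9241-1)/2) mod 9241 = 1, so (-115/9241) = 1.
d is a quadratic residue mod p, hence 9241 splits in O_K.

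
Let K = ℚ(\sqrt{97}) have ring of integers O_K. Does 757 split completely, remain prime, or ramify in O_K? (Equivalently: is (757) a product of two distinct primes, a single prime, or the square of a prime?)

inert — (757) stays prime in O_K

97 mod 4 = 1, hence disc K = 97 and O_K = ℤ[(1+√97)/2].
Since gcd(757, 97) = 1 the prime 757 does not ramify.
(97/757) = 97^378 mod 757 = 756, giving Legendre symbol -1.
(97/757) = -1, so 757 is inert.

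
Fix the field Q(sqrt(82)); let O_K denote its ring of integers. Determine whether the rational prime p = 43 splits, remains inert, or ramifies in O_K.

Since 82 ≢ 1 mod 4, the ring of integers is ℤ[√82] with discriminant 4·82 = 328.
43 ∤ 328, so 43 is unramified.
(82/43) = 39^21 mod 43 = 42, giving Legendre symbol -1.
(82/43) = -1, so 43 is inert.

p is inert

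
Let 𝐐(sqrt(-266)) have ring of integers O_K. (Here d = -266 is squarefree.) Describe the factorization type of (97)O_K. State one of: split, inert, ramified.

97 splits in O_K

-266 mod 4 = 2, hence disc K = 4·(-266) = -1064 and O_K = ℤ[√-266].
Since gcd(97, -1064) = 1 the prime 97 does not ramify.
(-266/97) = 25^48 mod 97 = 1, giving Legendre symbol 1.
d is a quadratic residue mod p, hence 97 splits in O_K.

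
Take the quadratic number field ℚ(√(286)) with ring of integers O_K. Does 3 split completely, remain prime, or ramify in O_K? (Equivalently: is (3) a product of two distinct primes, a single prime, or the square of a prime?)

d = 286 ≡ 2 (mod 4), so O_K = ℤ[√286] and disc(K) = 4d = 1144.
disc(K) = 1144 is not divisible by 3; 3 is unramified.
Compute (286/3) via Euler: 1^((3-1)/2) mod 3 = 1, so (286/3) = 1.
(286/3) = 1, so 3 splits.

split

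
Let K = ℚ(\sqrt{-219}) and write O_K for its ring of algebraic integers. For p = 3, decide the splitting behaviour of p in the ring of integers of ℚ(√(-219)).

-219 mod 4 = 1, hence disc K = -219 and O_K = ℤ[(1+√-219)/2].
3 divides disc(K) = -219, so 3 ramifies.

ramified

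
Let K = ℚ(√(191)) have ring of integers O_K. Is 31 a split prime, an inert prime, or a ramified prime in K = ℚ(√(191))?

split

Since 191 ≢ 1 mod 4, the ring of integers is ℤ[√191] with discriminant 4·191 = 764.
31 ∤ 764, so 31 is unramified.
Compute (191/31) via Euler: 5^((31-1)/2) mod 31 = 1, so (191/31) = 1.
(191/31) = 1, so 31 splits.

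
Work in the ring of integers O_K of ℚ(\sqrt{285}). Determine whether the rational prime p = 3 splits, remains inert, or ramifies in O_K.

d = 285 ≡ 1 (mod 4), so O_K = ℤ[(1+√285)/2] and disc(K) = d = 285.
disc(K) = 285 = 3·95, so p = 3 is ramified.

p ramifies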